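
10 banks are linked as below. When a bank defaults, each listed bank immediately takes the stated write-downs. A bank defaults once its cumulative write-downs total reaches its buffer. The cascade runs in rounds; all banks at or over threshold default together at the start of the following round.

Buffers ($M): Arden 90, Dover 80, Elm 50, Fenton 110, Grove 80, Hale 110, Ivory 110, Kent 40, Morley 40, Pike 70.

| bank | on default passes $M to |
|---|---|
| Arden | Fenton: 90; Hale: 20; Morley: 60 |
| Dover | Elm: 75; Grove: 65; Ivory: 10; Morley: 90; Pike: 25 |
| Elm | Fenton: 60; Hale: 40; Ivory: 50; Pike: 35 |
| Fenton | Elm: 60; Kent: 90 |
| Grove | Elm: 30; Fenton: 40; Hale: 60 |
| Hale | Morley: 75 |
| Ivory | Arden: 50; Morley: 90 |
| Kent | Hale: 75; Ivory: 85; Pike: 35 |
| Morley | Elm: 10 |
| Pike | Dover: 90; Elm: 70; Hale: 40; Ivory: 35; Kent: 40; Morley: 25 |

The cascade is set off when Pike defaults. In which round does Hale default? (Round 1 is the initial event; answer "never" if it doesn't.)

3

Round 1 — Pike defaults (initial).
  Dover: +90 → 90 ≥ 80
  Elm: +70 → 70 ≥ 50
  Hale: +40 → 40 < 110
  Ivory: +35 → 35 < 110
  Kent: +40 → 40 ≥ 40
  Morley: +25 → 25 < 40
Round 2 — Dover, Elm, Kent default.
  Fenton: +60 → 60 < 110
  Grove: +65 → 65 < 80
  Hale: +40+75 → 155 ≥ 110
  Ivory: +10+50+85 → 180 ≥ 110
  Morley: +90 → 115 ≥ 40
Round 3 — Hale, Ivory, Morley default.
  Arden: +50 → 50 < 90
No further defaults.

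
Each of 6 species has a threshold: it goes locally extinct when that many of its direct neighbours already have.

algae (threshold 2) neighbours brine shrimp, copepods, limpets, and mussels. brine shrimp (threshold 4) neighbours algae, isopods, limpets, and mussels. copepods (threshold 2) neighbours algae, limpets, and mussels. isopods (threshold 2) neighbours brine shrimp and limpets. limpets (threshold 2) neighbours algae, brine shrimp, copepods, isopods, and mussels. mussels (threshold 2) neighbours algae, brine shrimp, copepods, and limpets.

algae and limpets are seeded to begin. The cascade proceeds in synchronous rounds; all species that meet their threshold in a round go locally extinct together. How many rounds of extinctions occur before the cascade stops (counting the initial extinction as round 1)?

2

Round 1 — algae, limpets go locally extinct (initial).
Round 2 — checking thresholds:
  brine shrimp: 2 of 4 neighbours < 4, below threshold.
  copepods: 2 of 3 neighbours ≥ 2, goes locally extinct.
  isopods: 1 of 2 neighbours < 2, below threshold.
  mussels: 2 of 4 neighbours ≥ 2, goes locally extinct.
Round 3 — no new extinctions; cascade stops.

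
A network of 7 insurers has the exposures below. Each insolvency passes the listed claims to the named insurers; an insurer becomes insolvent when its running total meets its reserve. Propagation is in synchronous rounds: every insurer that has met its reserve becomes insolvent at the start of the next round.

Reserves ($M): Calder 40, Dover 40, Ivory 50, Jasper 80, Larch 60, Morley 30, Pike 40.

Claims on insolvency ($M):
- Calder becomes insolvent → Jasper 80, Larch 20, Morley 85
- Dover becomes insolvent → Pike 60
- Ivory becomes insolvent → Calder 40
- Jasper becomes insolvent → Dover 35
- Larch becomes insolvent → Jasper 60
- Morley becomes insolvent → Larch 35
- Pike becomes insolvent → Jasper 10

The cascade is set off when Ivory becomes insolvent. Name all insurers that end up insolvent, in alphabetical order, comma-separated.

Calder, Ivory, Jasper, Morley

Round 1 — Ivory becomes insolvent (initial).
  Calder: +40 → 40 ≥ 40
Round 2 — Calder becomes insolvent.
  Jasper: +80 → 80 ≥ 80
  Larch: +20 → 20 < 60
  Morley: +85 → 85 ≥ 30
Round 3 — Jasper, Morley become insolvent.
  Dover: +35 → 35 < 40
  Larch: +35 → 55 < 60
No further insolvencies.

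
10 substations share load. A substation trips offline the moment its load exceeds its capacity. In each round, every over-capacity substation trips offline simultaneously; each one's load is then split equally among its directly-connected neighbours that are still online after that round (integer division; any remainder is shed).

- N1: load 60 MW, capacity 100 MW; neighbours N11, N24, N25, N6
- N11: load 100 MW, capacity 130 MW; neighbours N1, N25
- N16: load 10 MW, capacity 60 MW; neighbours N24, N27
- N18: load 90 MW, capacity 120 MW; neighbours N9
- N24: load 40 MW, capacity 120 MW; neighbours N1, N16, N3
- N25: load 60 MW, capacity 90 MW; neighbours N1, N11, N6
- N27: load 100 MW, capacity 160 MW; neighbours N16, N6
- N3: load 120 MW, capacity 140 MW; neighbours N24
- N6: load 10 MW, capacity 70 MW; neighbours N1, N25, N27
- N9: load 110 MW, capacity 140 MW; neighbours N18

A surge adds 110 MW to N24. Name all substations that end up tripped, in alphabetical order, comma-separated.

Round 1 — N24 at 150 > 120. N24 trips offline.
  N24 sheds 150 MW to N1, N16, N3: 50 each.
    N1: 60+50 = 110 > 100
    N16: 10+50 = 60 ≤ 60
    N3: 120+50 = 170 > 140
Round 2 — N1, N3 trip offline.
  N1 sheds 110 MW to N11, N25, N6: 36 each (2 lost).
    N11: 100+36 = 136 > 130
    N25: 60+36 = 96 > 90
    N6: 10+36 = 46 ≤ 70
  N3 sheds 170 MW: no online neighbours, lost.
Round 3 — N11, N25 trip offline.
  N11 sheds 136 MW: no online neighbours, lost.
  N25 sheds 96 MW to N6: 96 each.
    N6: 46+96 = 142 > 70
Round 4 — N6 trips offline.
  N6 sheds 142 MW to N27: 142 each.
    N27: 100+142 = 242 > 160
Round 5 — N27 trips offline.
  N27 sheds 242 MW to N16: 242 each.
    N16: 60+242 = 302 > 60
Round 6 — N16 trips offline.
  N16 sheds 302 MW: no online neighbours, lost.
No further trips.

N1, N11, N16, N24, N25, N27, N3, N6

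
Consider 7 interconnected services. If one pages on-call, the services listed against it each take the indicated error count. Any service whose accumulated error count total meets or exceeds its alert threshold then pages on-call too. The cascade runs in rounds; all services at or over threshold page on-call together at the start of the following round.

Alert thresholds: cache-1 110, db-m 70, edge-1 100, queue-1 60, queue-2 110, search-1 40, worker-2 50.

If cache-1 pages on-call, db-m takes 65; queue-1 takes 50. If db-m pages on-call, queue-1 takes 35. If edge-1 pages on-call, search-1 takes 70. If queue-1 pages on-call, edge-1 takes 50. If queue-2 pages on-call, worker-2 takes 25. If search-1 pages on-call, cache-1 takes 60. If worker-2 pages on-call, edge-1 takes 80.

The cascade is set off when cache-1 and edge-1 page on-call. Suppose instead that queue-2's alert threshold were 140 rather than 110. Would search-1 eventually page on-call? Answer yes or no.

yes

With queue-2's alert threshold at 140:
Round 1 — cache-1, edge-1 page on-call (initial).
  db-m: +65 → 65 < 70
  queue-1: +50 → 50 < 60
  search-1: +70 → 70 ≥ 40
Round 2 — search-1 pages on-call.
No further pages.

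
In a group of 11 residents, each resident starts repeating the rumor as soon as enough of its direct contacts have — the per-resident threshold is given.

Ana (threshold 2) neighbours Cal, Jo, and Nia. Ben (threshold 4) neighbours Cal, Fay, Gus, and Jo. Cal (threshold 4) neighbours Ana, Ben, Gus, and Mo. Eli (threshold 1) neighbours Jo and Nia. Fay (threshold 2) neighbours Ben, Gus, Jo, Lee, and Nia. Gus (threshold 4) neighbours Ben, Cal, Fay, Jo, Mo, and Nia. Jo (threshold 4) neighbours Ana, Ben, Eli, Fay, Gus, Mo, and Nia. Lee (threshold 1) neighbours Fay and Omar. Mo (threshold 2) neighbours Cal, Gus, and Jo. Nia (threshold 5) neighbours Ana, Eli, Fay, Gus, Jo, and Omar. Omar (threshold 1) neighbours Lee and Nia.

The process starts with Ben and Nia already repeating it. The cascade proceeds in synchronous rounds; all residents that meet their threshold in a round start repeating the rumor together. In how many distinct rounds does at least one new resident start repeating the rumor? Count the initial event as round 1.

6

Round 1 — Ben, Nia start repeating the rumor (initial).
Round 2 — checking thresholds:
  Ana: 1 of 3 neighbours < 2, not yet.
  Cal: 1 of 4 neighbours < 4, not yet.
  Eli: 1 of 2 neighbours ≥ 1, starts repeating the rumor.
  Fay: 2 of 5 neighbours ≥ 2, starts repeating the rumor.
  Gus: 2 of 6 neighbours < 4, not yet.
  Jo: 2 of 7 neighbours < 4, not yet.
  Omar: 1 of 2 neighbours ≥ 1, starts repeating the rumor.
Round 3 — checking thresholds:
  Ana: 1 of 3 neighbours < 2, not yet.
  Cal: 1 of 4 neighbours < 4, not yet.
  Gus: 3 of 6 neighbours < 4, not yet.
  Jo: 4 of 7 neighbours ≥ 4, starts repeating the rumor.
  Lee: 2 of 2 neighbours ≥ 1, starts repeating the rumor.
Round 4 — checking thresholds:
  Ana: 2 of 3 neighbours ≥ 2, starts repeating the rumor.
  Cal: 1 of 4 neighbours < 4, not yet.
  Gus: 4 of 6 neighbours ≥ 4, starts repeating the rumor.
  Mo: 1 of 3 neighbours < 2, not yet.
Round 5 — checking thresholds:
  Cal: 3 of 4 neighbours < 4, not yet.
  Mo: 2 of 3 neighbours ≥ 2, starts repeating the rumor.
Round 6 — checking thresholds:
  Cal: 4 of 4 neighbours ≥ 4, starts repeating the rumor.
Round 7 — no new spreads; cascade stops.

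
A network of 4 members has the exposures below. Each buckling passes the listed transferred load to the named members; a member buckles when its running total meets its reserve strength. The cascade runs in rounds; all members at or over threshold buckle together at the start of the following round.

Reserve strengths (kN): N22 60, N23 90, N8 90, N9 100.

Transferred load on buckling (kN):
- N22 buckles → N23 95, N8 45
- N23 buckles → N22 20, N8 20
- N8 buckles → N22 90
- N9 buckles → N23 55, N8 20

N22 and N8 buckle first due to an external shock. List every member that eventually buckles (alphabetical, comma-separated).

Round 1 — N22, N8 buckle (initial).
  N23: +95 → 95 ≥ 90
Round 2 — N23 buckles.
No further bucklings.

N22, N23, N8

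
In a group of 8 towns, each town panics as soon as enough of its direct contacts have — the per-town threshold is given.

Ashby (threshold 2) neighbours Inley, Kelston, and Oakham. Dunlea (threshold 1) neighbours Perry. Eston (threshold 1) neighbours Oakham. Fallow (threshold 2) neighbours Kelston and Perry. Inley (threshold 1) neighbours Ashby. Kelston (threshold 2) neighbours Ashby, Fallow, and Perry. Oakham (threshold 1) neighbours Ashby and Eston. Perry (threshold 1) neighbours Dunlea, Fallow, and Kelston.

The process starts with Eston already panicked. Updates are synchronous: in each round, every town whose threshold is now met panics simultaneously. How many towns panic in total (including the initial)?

Round 1 — Eston panics (initial).
Round 2 — checking thresholds:
  Oakham: 1 of 2 neighbours ≥ 1, panics.
Round 3 — no new panics; cascade stops.

2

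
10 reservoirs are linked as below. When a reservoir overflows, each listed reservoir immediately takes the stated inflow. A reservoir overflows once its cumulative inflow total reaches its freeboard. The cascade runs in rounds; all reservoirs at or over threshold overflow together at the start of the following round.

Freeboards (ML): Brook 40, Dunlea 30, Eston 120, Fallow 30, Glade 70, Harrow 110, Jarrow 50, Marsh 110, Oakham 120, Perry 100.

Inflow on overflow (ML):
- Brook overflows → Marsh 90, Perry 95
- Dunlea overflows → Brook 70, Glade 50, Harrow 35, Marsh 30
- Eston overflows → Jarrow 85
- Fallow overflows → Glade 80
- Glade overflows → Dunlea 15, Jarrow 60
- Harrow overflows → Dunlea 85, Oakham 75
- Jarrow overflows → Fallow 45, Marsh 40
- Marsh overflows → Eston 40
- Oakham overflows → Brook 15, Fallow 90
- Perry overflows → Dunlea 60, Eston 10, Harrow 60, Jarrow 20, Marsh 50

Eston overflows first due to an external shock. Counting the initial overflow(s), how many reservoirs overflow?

Round 1 — Eston overflows (initial).
  Jarrow: +85 → 85 ≥ 50
Round 2 — Jarrow overflows.
  Fallow: +45 → 45 ≥ 30
  Marsh: +40 → 40 < 110
Round 3 — Fallow overflows.
  Glade: +80 → 80 ≥ 70
Round 4 — Glade overflows.
  Dunlea: +15 → 15 < 30
No further overflows.

4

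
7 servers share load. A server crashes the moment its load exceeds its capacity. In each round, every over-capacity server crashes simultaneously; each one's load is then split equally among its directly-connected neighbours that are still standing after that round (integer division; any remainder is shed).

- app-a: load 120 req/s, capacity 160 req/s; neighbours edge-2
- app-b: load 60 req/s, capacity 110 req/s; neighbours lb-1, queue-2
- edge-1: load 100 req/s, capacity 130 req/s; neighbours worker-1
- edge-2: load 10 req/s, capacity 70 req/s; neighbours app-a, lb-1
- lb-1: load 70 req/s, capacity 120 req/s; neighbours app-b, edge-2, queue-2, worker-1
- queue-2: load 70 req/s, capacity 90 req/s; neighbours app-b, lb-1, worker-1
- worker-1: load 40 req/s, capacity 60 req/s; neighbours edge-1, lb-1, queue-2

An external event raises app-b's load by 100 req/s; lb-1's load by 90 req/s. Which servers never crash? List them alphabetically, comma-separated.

app-a, edge-2

Round 1 — app-b at 160 > 110; lb-1 at 160 > 120. app-b, lb-1 crash.
  app-b sheds 160 req/s to queue-2: 160 each.
    queue-2: 70+160 = 230 > 90
  lb-1 sheds 160 req/s to edge-2, queue-2, worker-1: 53 each (1 lost).
    edge-2: 10+53 = 63 ≤ 70
    queue-2: 230+53 = 283 > 90
    worker-1: 40+53 = 93 > 60
Round 2 — queue-2, worker-1 crash.
  queue-2 sheds 283 req/s: no online neighbours, lost.
  worker-1 sheds 93 req/s to edge-1: 93 each.
    edge-1: 100+93 = 193 > 130
Round 3 — edge-1 crashes.
  edge-1 sheds 193 req/s: no online neighbours, lost.
No further crashes.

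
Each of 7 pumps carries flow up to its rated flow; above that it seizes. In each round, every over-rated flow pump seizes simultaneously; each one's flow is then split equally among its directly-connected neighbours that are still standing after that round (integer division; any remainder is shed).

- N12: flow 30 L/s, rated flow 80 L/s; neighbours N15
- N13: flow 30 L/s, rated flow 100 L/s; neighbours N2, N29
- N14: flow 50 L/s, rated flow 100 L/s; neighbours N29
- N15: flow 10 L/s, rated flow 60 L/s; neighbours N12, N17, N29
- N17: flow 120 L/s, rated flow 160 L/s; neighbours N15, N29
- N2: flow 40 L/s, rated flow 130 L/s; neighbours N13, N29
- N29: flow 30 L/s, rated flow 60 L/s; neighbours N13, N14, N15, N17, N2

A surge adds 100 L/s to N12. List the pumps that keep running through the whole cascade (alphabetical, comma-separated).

N13, N14, N2

Round 1 — N12 at 130 > 80. N12 seizes.
  N12 sheds 130 L/s to N15: 130 each.
    N15: 10+130 = 140 > 60
Round 2 — N15 seizes.
  N15 sheds 140 L/s to N17, N29: 70 each.
    N17: 120+70 = 190 > 160
    N29: 30+70 = 100 > 60
Round 3 — N17, N29 seize.
  N17 sheds 190 L/s: no online neighbours, lost.
  N29 sheds 100 L/s to N13, N14, N2: 33 each (1 lost).
    N13: 30+33 = 63 ≤ 100
    N14: 50+33 = 83 ≤ 100
    N2: 40+33 = 73 ≤ 130
No further seizures.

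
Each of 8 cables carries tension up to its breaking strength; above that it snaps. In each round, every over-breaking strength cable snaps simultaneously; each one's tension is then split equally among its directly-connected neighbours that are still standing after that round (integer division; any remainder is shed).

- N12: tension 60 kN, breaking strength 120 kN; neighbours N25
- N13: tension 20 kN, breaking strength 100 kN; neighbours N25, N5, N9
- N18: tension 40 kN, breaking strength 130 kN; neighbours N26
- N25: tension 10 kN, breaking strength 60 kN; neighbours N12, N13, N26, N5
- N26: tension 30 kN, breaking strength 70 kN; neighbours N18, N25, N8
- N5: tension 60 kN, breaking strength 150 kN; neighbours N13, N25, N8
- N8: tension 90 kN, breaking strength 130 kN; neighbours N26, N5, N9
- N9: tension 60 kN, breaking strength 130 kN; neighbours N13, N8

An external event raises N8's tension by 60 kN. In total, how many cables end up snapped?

2

Round 1 — N8 at 150 > 130. N8 snaps.
  N8 sheds 150 kN to N26, N5, N9: 50 each.
    N26: 30+50 = 80 > 70
    N5: 60+50 = 110 ≤ 150
    N9: 60+50 = 110 ≤ 130
Round 2 — N26 snaps.
  N26 sheds 80 kN to N18, N25: 40 each.
    N18: 40+40 = 80 ≤ 130
    N25: 10+40 = 50 ≤ 60
No further breaks.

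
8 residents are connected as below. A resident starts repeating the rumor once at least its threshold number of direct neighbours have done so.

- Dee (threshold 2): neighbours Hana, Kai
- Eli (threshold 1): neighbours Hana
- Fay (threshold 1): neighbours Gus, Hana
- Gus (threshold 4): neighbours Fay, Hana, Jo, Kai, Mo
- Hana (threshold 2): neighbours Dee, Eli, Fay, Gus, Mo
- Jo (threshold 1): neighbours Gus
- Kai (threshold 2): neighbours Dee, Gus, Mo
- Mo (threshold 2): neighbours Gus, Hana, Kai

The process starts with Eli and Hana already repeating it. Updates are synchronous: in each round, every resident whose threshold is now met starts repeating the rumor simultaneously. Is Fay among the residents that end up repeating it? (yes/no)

yes

Round 1 — Eli, Hana start repeating the rumor (initial).
Round 2 — checking thresholds:
  Dee: 1 of 2 neighbours < 2, holds.
  Fay: 1 of 2 neighbours ≥ 1, starts repeating the rumor.
  Gus: 1 of 5 neighbours < 4, holds.
  Mo: 1 of 3 neighbours < 2, holds.
Round 3 — no new spreads; cascade stops.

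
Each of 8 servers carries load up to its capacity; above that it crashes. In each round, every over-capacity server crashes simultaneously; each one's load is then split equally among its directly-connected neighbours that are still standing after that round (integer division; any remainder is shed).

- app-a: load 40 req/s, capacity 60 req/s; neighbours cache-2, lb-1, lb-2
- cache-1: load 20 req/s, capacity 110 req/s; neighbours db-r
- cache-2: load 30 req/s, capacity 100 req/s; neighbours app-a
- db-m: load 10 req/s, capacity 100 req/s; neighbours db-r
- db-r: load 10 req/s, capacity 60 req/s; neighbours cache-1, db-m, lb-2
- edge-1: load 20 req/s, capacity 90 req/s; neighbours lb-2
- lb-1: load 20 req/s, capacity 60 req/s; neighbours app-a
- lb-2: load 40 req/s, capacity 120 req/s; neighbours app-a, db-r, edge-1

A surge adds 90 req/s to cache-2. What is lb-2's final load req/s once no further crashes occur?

120

Round 1 — cache-2 at 120 > 100. cache-2 crashes.
  cache-2 sheds 120 req/s to app-a: 120 each.
    app-a: 40+120 = 160 > 60
Round 2 — app-a crashes.
  app-a sheds 160 req/s to lb-1, lb-2: 80 each.
    lb-1: 20+80 = 100 > 60
    lb-2: 40+80 = 120 ≤ 120
Round 3 — lb-1 crashes.
  lb-1 sheds 100 req/s: no online neighbours, lost.
No further crashes.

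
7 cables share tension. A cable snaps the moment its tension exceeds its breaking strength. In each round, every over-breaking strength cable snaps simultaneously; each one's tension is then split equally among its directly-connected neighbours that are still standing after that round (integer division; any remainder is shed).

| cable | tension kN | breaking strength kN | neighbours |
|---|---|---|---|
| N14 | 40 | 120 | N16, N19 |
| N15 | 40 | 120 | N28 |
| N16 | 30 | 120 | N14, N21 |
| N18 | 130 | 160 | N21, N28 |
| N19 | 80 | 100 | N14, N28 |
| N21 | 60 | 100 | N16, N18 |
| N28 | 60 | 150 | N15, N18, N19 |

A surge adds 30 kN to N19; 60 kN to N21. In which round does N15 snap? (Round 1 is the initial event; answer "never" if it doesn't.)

Round 1 — N19 at 110 > 100; N21 at 120 > 100. N19, N21 snap.
  N19 sheds 110 kN to N14, N28: 55 each.
    N14: 40+55 = 95 ≤ 120
    N28: 60+55 = 115 ≤ 150
  N21 sheds 120 kN to N16, N18: 60 each.
    N16: 30+60 = 90 ≤ 120
    N18: 130+60 = 190 > 160
Round 2 — N18 snaps.
  N18 sheds 190 kN to N28: 190 each.
    N28: 115+190 = 305 > 150
Round 3 — N28 snaps.
  N28 sheds 305 kN to N15: 305 each.
    N15: 40+305 = 345 > 120
Round 4 — N15 snaps.
  N15 sheds 345 kN: no online neighbours, lost.
No further breaks.

4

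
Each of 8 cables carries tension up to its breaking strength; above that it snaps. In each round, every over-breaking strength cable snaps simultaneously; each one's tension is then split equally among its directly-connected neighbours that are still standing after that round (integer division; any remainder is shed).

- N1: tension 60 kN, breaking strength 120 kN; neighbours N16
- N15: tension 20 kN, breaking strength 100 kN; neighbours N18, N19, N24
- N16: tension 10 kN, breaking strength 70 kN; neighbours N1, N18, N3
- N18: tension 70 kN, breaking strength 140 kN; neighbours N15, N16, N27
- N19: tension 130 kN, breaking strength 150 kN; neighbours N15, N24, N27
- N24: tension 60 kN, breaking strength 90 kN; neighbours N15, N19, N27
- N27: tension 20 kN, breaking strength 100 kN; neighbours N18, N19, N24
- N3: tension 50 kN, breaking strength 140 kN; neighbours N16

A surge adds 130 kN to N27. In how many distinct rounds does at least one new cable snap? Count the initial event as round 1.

6

Round 1 — N27 at 150 > 100. N27 snaps.
  N27 sheds 150 kN to N18, N19, N24: 50 each.
    N18: 70+50 = 120 ≤ 140
    N19: 130+50 = 180 > 150
    N24: 60+50 = 110 > 90
Round 2 — N19, N24 snap.
  N19 sheds 180 kN to N15: 180 each.
    N15: 20+180 = 200 > 100
  N24 sheds 110 kN to N15: 110 each.
    N15: 200+110 = 310 > 100
Round 3 — N15 snaps.
  N15 sheds 310 kN to N18: 310 each.
    N18: 120+310 = 430 > 140
Round 4 — N18 snaps.
  N18 sheds 430 kN to N16: 430 each.
    N16: 10+430 = 440 > 70
Round 5 — N16 snaps.
  N16 sheds 440 kN to N1, N3: 220 each.
    N1: 60+220 = 280 > 120
    N3: 50+220 = 270 > 140
Round 6 — N1, N3 snap.
  N1 sheds 280 kN: no online neighbours, lost.
  N3 sheds 270 kN: no online neighbours, lost.
No further breaks.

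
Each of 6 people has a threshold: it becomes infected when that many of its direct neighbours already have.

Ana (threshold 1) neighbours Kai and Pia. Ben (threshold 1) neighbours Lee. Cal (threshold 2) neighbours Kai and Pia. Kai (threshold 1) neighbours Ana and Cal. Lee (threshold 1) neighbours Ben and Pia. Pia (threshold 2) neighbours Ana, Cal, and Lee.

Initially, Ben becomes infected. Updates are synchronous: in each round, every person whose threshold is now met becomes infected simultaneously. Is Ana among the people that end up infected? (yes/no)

Round 1 — Ben becomes infected (initial).
Round 2 — checking thresholds:
  Lee: 1 of 2 neighbours ≥ 1, becomes infected.
Round 3 — no new infections; cascade stops.

no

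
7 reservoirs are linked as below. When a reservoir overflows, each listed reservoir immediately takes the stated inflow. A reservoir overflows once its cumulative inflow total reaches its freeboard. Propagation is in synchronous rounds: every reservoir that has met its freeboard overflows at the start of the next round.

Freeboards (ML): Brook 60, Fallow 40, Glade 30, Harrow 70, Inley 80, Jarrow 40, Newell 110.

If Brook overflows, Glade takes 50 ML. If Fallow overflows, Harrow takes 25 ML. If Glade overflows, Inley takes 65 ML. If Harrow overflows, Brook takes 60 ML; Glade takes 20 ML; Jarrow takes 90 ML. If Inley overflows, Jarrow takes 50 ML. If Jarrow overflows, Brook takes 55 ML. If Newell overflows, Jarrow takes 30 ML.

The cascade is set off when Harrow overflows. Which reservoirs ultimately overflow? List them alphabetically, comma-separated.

Brook, Glade, Harrow, Jarrow

Round 1 — Harrow overflows (initial).
  Brook: +60 → 60 ≥ 60
  Glade: +20 → 20 < 30
  Jarrow: +90 → 90 ≥ 40
Round 2 — Brook, Jarrow overflow.
  Glade: +50 → 70 ≥ 30
Round 3 — Glade overflows.
  Inley: +65 → 65 < 80
No further overflows.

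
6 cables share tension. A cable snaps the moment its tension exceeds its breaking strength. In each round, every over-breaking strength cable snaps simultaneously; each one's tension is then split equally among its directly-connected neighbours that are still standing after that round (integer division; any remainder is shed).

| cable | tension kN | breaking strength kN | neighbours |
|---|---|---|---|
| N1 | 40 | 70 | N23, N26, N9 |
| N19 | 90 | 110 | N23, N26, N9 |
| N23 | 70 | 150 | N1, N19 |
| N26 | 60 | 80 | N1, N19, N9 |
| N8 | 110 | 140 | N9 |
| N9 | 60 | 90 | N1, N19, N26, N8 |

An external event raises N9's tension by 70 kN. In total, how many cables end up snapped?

Round 1 — N9 at 130 > 90. N9 snaps.
  N9 sheds 130 kN to N1, N19, N26, N8: 32 each (2 lost).
    N1: 40+32 = 72 > 70
    N19: 90+32 = 122 > 110
    N26: 60+32 = 92 > 80
    N8: 110+32 = 142 > 140
Round 2 — N1, N19, N26, N8 snap.
  N1 sheds 72 kN to N23: 72 each.
    N23: 70+72 = 142 ≤ 150
  N19 sheds 122 kN to N23: 122 each.
    N23: 142+122 = 264 > 150
  N26 sheds 92 kN: no online neighbours, lost.
  N8 sheds 142 kN: no online neighbours, lost.
Round 3 — N23 snaps.
  N23 sheds 264 kN: no online neighbours, lost.
No further breaks.

6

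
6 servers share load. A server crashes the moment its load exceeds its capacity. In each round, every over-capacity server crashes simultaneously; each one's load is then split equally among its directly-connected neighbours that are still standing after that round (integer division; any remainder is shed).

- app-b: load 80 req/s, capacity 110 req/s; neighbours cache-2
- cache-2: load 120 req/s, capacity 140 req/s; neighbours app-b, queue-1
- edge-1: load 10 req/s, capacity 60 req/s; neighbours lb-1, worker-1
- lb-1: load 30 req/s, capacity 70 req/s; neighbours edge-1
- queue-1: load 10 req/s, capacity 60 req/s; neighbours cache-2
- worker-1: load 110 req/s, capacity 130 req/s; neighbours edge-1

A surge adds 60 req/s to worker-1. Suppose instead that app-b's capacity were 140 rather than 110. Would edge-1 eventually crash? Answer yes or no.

With app-b's capacity at 140:
Round 1 — worker-1 at 170 > 130. worker-1 crashes.
  worker-1 sheds 170 req/s to edge-1: 170 each.
    edge-1: 10+170 = 180 > 60
Round 2 — edge-1 crashes.
  edge-1 sheds 180 req/s to lb-1: 180 each.
    lb-1: 30+180 = 210 > 70
Round 3 — lb-1 crashes.
  lb-1 sheds 210 req/s: no online neighbours, lost.
No further crashes.

yes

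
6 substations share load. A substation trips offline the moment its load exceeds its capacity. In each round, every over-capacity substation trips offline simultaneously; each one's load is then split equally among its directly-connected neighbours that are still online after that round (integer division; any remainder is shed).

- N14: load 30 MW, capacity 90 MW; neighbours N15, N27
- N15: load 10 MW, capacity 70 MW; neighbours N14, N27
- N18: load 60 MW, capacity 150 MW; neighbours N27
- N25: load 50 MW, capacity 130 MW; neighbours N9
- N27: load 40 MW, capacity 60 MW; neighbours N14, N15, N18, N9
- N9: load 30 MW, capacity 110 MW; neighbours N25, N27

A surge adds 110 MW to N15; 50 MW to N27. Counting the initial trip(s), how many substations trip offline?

3

Round 1 — N15 at 120 > 70; N27 at 90 > 60. N15, N27 trip offline.
  N15 sheds 120 MW to N14: 120 each.
    N14: 30+120 = 150 > 90
  N27 sheds 90 MW to N14, N18, N9: 30 each.
    N14: 150+30 = 180 > 90
    N18: 60+30 = 90 ≤ 150
    N9: 30+30 = 60 ≤ 110
Round 2 — N14 trips offline.
  N14 sheds 180 MW: no online neighbours, lost.
No further trips.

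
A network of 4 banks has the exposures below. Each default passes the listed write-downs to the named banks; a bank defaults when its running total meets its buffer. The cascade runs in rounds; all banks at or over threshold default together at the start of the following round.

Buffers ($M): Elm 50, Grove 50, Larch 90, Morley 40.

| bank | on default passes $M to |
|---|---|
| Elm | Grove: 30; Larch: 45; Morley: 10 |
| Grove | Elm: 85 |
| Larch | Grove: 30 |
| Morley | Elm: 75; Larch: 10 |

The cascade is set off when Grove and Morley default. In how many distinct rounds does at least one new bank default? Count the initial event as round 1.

2

Round 1 — Grove, Morley default (initial).
  Elm: +85+75 → 160 ≥ 50
  Larch: +10 → 10 < 90
Round 2 — Elm defaults.
  Larch: +45 → 55 < 90
No further defaults.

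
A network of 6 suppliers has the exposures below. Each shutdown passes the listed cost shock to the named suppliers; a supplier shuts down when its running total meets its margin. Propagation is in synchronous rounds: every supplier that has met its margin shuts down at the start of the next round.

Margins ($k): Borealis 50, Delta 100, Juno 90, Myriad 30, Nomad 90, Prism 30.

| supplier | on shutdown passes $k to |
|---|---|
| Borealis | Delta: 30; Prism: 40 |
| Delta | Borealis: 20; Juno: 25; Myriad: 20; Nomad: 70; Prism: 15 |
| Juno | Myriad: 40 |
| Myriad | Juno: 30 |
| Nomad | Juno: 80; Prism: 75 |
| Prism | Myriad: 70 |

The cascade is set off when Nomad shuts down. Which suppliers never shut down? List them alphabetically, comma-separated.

Borealis, Delta

Round 1 — Nomad shuts down (initial).
  Juno: +80 → 80 < 90
  Prism: +75 → 75 ≥ 30
Round 2 — Prism shuts down.
  Myriad: +70 → 70 ≥ 30
Round 3 — Myriad shuts down.
  Juno: +30 → 110 ≥ 90
Round 4 — Juno shuts down.
No further shutdowns.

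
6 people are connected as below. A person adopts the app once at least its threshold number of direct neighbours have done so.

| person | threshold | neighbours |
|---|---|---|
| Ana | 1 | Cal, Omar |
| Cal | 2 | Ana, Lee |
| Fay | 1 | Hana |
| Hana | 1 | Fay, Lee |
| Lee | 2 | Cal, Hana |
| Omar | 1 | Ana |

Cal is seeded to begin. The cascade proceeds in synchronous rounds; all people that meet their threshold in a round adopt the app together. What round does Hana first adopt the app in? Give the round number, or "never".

never

Round 1 — Cal adopts the app (initial).
Round 2 — checking thresholds:
  Ana: 1 of 2 neighbours ≥ 1, adopts the app.
  Lee: 1 of 2 neighbours < 2, below threshold.
Round 3 — checking thresholds:
  Lee: 1 of 2 neighbours < 2, below threshold.
  Omar: 1 of 1 neighbours ≥ 1, adopts the app.
Round 4 — no new adoptions; cascade stops.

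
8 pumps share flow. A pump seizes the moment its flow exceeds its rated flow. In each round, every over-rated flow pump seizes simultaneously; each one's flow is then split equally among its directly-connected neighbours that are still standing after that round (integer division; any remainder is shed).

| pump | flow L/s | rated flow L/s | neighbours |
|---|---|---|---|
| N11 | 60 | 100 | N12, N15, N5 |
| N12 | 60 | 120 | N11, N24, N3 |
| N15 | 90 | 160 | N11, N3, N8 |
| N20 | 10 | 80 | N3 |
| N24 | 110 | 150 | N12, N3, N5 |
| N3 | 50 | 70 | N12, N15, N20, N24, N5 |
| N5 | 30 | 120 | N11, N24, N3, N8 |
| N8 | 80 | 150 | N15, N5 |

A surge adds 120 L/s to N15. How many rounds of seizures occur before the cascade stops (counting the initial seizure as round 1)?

4

Round 1 — N15 at 210 > 160. N15 seizes.
  N15 sheds 210 L/s to N11, N3, N8: 70 each.
    N11: 60+70 = 130 > 100
    N3: 50+70 = 120 > 70
    N8: 80+70 = 150 ≤ 150
Round 2 — N11, N3 seize.
  N11 sheds 130 L/s to N12, N5: 65 each.
    N12: 60+65 = 125 > 120
    N5: 30+65 = 95 ≤ 120
  N3 sheds 120 L/s to N12, N20, N24, N5: 30 each.
    N12: 125+30 = 155 > 120
    N20: 10+30 = 40 ≤ 80
    N24: 110+30 = 140 ≤ 150
    N5: 95+30 = 125 > 120
Round 3 — N12, N5 seize.
  N12 sheds 155 L/s to N24: 155 each.
    N24: 140+155 = 295 > 150
  N5 sheds 125 L/s to N24, N8: 62 each (1 lost).
    N24: 295+62 = 357 > 150
    N8: 150+62 = 212 > 150
Round 4 — N24, N8 seize.
  N24 sheds 357 L/s: no online neighbours, lost.
  N8 sheds 212 L/s: no online neighbours, lost.
No further seizures.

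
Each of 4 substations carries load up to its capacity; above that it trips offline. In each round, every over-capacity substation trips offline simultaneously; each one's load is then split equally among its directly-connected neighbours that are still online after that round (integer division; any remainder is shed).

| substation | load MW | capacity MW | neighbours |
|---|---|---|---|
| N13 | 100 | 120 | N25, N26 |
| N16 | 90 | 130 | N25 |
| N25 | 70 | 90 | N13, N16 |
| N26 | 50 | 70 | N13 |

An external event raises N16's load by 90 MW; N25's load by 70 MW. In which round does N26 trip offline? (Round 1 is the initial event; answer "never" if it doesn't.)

3

Round 1 — N16 at 180 > 130; N25 at 140 > 90. N16, N25 trip offline.
  N16 sheds 180 MW: no online neighbours, lost.
  N25 sheds 140 MW to N13: 140 each.
    N13: 100+140 = 240 > 120
Round 2 — N13 trips offline.
  N13 sheds 240 MW to N26: 240 each.
    N26: 50+240 = 290 > 70
Round 3 — N26 trips offline.
  N26 sheds 290 MW: no online neighbours, lost.
No further trips.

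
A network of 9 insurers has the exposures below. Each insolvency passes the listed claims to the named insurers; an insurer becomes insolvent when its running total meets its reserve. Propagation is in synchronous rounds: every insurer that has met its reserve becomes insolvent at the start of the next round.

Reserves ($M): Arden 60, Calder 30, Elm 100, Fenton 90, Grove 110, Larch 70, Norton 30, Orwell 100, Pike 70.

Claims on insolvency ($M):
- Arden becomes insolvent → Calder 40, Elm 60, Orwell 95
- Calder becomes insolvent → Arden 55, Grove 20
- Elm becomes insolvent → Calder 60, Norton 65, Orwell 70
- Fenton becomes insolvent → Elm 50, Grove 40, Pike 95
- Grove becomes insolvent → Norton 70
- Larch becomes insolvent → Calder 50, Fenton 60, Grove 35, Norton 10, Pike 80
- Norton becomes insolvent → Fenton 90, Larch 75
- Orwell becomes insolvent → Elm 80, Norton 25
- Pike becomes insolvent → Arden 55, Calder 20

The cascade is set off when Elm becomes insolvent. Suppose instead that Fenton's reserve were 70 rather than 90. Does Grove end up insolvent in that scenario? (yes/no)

With Fenton's reserve at 70:
Round 1 — Elm becomes insolvent (initial).
  Calder: +60 → 60 ≥ 30
  Norton: +65 → 65 ≥ 30
  Orwell: +70 → 70 < 100
Round 2 — Calder, Norton become insolvent.
  Arden: +55 → 55 < 60
  Fenton: +90 → 90 ≥ 70
  Grove: +20 → 20 < 110
  Larch: +75 → 75 ≥ 70
Round 3 — Fenton, Larch become insolvent.
  Grove: +40+35 → 95 < 110
  Pike: +95+80 → 175 ≥ 70
Round 4 — Pike becomes insolvent.
  Arden: +55 → 110 ≥ 60
Round 5 — Arden becomes insolvent.
  Orwell: +95 → 165 ≥ 100
Round 6 — Orwell becomes insolvent.
No further insolvencies.

no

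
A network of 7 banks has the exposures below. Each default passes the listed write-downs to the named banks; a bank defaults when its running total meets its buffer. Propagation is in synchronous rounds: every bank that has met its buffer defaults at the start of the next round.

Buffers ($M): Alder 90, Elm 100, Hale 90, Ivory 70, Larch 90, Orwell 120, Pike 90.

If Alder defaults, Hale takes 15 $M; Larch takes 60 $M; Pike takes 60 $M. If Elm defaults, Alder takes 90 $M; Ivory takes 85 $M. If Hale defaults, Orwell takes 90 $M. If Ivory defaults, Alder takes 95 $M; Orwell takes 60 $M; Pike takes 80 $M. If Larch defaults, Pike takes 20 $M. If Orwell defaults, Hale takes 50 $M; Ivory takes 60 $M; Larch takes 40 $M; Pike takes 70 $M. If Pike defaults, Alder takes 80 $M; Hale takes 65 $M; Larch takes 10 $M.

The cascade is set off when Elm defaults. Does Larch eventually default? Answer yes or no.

Round 1 — Elm defaults (initial).
  Alder: +90 → 90 ≥ 90
  Ivory: +85 → 85 ≥ 70
Round 2 — Alder, Ivory default.
  Hale: +15 → 15 < 90
  Larch: +60 → 60 < 90
  Orwell: +60 → 60 < 120
  Pike: +60+80 → 140 ≥ 90
Round 3 — Pike defaults.
  Hale: +65 → 80 < 90
  Larch: +10 → 70 < 90
No further defaults.

no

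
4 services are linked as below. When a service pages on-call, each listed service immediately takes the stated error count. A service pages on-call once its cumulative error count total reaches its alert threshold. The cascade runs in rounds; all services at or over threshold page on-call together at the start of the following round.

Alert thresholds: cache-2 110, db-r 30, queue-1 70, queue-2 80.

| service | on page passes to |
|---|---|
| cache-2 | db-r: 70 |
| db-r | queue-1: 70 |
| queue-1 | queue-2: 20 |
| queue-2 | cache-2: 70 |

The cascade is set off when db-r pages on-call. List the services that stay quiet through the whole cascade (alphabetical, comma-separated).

Round 1 — db-r pages on-call (initial).
  queue-1: +70 → 70 ≥ 70
Round 2 — queue-1 pages on-call.
  queue-2: +20 → 20 < 80
No further pages.

cache-2, queue-2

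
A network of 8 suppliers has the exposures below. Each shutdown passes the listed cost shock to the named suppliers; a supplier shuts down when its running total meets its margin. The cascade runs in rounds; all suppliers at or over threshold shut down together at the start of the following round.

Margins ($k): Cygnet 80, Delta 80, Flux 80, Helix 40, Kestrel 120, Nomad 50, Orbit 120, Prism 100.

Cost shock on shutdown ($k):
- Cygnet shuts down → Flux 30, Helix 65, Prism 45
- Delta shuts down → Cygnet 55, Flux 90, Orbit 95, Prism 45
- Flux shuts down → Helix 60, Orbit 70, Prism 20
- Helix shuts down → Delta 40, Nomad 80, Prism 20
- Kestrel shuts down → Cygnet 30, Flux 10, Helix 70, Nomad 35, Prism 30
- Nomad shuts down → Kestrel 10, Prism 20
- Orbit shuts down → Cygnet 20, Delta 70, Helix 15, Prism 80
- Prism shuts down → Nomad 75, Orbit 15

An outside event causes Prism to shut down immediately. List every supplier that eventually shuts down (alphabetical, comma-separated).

Nomad, Prism

Round 1 — Prism shuts down (initial).
  Nomad: +75 → 75 ≥ 50
  Orbit: +15 → 15 < 120
Round 2 — Nomad shuts down.
  Kestrel: +10 → 10 < 120
No further shutdowns.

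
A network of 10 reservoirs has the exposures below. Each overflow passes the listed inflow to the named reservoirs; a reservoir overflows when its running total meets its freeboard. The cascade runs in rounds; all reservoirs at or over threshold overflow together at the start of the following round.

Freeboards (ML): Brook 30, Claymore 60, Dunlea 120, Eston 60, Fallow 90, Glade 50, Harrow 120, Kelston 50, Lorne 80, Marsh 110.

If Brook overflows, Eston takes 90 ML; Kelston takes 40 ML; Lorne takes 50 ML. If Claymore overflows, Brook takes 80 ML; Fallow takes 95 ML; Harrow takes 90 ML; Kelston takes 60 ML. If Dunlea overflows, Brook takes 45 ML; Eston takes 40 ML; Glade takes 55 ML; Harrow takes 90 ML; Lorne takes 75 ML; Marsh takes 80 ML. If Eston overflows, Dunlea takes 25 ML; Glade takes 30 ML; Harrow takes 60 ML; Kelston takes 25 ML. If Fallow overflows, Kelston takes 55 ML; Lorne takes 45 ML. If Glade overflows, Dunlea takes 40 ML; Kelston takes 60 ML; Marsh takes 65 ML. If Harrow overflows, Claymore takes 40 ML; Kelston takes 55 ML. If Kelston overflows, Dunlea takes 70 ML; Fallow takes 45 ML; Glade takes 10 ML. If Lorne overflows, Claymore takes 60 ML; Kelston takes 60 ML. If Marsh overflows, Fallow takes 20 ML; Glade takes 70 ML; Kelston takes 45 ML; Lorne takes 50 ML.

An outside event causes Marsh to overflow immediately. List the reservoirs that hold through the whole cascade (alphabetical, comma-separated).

Round 1 — Marsh overflows (initial).
  Fallow: +20 → 20 < 90
  Glade: +70 → 70 ≥ 50
  Kelston: +45 → 45 < 50
  Lorne: +50 → 50 < 80
Round 2 — Glade overflows.
  Dunlea: +40 → 40 < 120
  Kelston: +60 → 105 ≥ 50
Round 3 — Kelston overflows.
  Dunlea: +70 → 110 < 120
  Fallow: +45 → 65 < 90
No further overflows.

Brook, Claymore, Dunlea, Eston, Fallow, Harrow, Lorne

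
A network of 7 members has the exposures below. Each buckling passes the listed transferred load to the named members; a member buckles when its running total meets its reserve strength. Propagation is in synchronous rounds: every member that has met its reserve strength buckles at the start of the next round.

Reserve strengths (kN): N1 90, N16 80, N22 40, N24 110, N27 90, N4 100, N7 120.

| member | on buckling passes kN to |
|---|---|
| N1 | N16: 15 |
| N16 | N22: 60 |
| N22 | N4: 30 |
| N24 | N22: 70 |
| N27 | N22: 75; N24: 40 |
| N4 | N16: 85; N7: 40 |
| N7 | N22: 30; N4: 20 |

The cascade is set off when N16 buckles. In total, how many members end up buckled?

Round 1 — N16 buckles (initial).
  N22: +60 → 60 ≥ 40
Round 2 — N22 buckles.
  N4: +30 → 30 < 100
No further bucklings.

2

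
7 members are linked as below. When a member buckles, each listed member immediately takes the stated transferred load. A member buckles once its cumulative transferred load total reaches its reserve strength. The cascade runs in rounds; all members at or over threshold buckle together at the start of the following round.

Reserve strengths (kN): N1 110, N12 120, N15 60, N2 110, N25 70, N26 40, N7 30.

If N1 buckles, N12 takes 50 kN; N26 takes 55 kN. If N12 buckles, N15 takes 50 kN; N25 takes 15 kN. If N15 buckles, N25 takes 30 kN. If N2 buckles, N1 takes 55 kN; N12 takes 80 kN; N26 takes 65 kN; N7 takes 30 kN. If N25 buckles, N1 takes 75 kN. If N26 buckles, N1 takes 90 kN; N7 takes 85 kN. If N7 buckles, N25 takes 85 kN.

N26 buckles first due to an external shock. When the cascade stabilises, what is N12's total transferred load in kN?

50

Round 1 — N26 buckles (initial).
  N1: +90 → 90 < 110
  N7: +85 → 85 ≥ 30
Round 2 — N7 buckles.
  N25: +85 → 85 ≥ 70
Round 3 — N25 buckles.
  N1: +75 → 165 ≥ 110
Round 4 — N1 buckles.
  N12: +50 → 50 < 120
No further bucklings.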